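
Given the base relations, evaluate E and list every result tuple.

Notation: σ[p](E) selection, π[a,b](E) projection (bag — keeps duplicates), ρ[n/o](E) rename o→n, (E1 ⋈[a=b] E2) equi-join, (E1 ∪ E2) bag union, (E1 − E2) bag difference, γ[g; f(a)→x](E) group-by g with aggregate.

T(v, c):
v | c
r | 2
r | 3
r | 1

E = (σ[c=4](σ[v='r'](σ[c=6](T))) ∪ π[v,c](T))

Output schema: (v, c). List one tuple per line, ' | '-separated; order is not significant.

Per-node cardinality:
  T → 3
  σ[c=6](T) → 0
  σ[v='r'](σ[c=6](T)) → 0
  σ[c=4](σ[v='r'](σ[c=6](T))) → 0
  T → 3
  π[v,c](T) → 3
  (σ[c=4](σ[v='r'](σ[c=6](T))) ∪ π[v,c](T)) → 3

== RESULT ==
v | c
r | 1
r | 2
r | 3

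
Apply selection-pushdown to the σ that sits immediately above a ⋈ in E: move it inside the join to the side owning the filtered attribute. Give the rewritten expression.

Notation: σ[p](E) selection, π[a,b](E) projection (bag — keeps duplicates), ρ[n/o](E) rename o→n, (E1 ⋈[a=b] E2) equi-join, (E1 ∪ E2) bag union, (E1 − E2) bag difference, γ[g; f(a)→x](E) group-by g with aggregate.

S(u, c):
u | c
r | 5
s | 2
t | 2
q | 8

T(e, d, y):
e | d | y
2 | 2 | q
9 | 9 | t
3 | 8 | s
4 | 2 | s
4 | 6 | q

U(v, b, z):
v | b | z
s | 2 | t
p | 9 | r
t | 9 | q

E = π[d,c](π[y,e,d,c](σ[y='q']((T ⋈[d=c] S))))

σ filters on y, owned by the left side.
E' = π[d,c](π[y,e,d,c]((σ[y='q'](T) ⋈[d=c] S)))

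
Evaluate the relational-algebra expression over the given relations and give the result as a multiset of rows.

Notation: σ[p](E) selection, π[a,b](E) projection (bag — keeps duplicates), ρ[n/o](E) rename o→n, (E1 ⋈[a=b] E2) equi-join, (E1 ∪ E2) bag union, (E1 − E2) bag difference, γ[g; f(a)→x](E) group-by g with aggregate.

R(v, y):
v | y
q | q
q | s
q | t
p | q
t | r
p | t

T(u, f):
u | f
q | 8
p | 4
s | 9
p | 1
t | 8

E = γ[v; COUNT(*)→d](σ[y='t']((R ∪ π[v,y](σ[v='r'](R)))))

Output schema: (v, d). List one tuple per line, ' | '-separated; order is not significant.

Stepwise |·|:
  R → 6
  R → 6
  σ[v='r'](R) → 0
  π[v,y](σ[v='r'](R)) → 0
  (R ∪ π[v,y](σ[v='r'](R))) → 6
  σ[y='t']((R ∪ π[v,y](σ[v='r'](R)))) → 2
  γ[v; COUNT(*)→d](σ[y='t']((R ∪ π[v,y](σ[v='r'](R))))) → 2

== RESULT ==
v | d
p | 1
q | 1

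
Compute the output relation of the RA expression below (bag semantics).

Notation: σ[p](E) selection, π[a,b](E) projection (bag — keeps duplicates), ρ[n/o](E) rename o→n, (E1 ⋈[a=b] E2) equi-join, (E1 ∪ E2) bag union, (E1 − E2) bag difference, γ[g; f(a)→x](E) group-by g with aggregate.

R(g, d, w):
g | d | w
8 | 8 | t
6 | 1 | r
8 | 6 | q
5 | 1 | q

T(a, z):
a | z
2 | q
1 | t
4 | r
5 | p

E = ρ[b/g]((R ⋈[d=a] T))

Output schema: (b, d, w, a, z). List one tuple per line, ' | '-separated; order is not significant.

Subexpression sizes:
  R → 4
  T → 4
  (R ⋈[d=a] T) → 2
  ρ[b/g]((R ⋈[d=a] T)) → 2

== RESULT ==
b | d | w | a | z
5 | 1 | q | 1 | t
6 | 1 | r | 1 | t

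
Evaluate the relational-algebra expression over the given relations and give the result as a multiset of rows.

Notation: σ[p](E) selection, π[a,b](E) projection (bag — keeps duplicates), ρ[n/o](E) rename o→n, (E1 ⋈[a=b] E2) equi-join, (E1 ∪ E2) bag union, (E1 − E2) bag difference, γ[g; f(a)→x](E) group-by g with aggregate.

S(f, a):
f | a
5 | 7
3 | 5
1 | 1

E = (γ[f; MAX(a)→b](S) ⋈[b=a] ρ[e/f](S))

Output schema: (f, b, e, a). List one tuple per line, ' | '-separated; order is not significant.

Subexpression sizes:
  S → 3
  γ[f; MAX(a)→b](S) → 3
  S → 3
  ρ[e/f](S) → 3
  (γ[f; MAX(a)→b](S) ⋈[b=a] ρ[e/f](S)) → 3

== RESULT ==
f | b | e | a
1 | 1 | 1 | 1
3 | 5 | 3 | 5
5 | 7 | 5 | 7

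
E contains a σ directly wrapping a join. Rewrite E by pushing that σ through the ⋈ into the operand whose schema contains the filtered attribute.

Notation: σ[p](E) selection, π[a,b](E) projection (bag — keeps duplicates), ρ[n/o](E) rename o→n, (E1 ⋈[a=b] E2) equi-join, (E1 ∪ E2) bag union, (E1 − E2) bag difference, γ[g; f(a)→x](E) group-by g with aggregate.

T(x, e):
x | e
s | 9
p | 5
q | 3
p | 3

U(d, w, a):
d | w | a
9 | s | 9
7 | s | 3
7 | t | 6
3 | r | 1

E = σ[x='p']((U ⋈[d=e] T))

σ filters on x, owned by the right side.
E' = (U ⋈[d=e] σ[x='p'](T))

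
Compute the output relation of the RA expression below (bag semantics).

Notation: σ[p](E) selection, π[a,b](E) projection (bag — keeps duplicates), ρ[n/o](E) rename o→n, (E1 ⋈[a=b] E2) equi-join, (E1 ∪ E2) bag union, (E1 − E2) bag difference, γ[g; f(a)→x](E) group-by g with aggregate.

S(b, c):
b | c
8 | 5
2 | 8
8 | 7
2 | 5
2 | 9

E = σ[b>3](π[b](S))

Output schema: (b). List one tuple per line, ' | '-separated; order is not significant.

Subexpression sizes:
  S → 5
  π[b](S) → 5
  σ[b>3](π[b](S)) → 2

== RESULT ==
b
8
8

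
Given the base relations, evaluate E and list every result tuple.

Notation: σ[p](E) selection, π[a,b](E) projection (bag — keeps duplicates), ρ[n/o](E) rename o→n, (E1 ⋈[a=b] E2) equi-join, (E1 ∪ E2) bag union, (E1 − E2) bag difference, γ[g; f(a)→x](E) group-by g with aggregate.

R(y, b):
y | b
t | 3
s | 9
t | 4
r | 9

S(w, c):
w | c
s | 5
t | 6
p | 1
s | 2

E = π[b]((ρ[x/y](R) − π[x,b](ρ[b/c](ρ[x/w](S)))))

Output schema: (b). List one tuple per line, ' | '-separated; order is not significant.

Subexpression sizes:
  R → 4
  ρ[x/y](R) → 4
  S → 4
  ρ[x/w](S) → 4
  ρ[b/c](ρ[x/w](S)) → 4
  π[x,b](ρ[b/c](ρ[x/w](S))) → 4
  (ρ[x/y](R) − π[x,b](ρ[b/c](ρ[x/w](S)))) → 4
  π[b]((ρ[x/y](R) − π[x,b](ρ[b/c](ρ[x/w](S))))) → 4

== RESULT ==
b
3
4
9
9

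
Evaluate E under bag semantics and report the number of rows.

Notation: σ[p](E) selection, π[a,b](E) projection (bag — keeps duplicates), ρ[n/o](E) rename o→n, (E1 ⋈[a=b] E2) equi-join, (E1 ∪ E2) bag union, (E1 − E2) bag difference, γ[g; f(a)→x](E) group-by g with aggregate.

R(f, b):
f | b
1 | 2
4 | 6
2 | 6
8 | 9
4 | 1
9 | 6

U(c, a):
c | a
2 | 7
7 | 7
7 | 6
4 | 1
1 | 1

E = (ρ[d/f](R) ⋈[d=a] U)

Per-node cardinality:
  R → 6
  ρ[d/f](R) → 6
  U → 5
  (ρ[d/f](R) ⋈[d=a] U) → 2

|E| = 2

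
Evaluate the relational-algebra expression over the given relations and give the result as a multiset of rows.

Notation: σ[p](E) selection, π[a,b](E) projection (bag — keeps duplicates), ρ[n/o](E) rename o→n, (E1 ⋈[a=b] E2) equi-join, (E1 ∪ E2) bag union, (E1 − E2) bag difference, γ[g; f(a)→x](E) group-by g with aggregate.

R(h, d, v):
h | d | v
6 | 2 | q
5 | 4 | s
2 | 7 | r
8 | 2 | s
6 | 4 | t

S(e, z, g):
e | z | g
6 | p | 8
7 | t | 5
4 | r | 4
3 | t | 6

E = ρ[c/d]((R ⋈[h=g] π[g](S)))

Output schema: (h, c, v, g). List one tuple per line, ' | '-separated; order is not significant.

Stepwise |·|:
  R → 5
  S → 4
  π[g](S) → 4
  (R ⋈[h=g] π[g](S)) → 4
  ρ[c/d]((R ⋈[h=g] π[g](S))) → 4

== RESULT ==
h | c | v | g
5 | 4 | s | 5
6 | 2 | q | 6
6 | 4 | t | 6
8 | 2 | s | 8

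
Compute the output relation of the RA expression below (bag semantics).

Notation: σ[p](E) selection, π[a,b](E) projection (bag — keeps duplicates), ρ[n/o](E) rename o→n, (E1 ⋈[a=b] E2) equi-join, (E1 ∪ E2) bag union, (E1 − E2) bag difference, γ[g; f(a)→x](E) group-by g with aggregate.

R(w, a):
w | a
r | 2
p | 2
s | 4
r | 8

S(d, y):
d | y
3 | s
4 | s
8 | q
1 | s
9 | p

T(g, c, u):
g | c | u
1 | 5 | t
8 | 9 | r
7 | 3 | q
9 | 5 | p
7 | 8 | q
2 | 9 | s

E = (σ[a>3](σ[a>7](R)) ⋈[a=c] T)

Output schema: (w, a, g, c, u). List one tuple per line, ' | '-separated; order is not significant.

Subexpression sizes:
  R → 4
  σ[a>7](R) → 1
  σ[a>3](σ[a>7](R)) → 1
  T → 6
  (σ[a>3](σ[a>7](R)) ⋈[a=c] T) → 1

== RESULT ==
w | a | g | c | u
r | 8 | 7 | 8 | q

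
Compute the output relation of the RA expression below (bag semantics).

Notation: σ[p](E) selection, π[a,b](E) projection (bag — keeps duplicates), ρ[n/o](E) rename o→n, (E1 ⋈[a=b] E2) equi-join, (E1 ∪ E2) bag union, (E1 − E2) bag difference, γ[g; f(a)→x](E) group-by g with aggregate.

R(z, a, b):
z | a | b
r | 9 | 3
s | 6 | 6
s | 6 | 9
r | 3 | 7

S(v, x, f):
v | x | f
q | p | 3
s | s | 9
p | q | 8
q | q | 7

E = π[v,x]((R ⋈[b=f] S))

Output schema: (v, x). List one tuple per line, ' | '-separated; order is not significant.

Row counts bottom-up:
  R → 4
  S → 4
  (R ⋈[b=f] S) → 3
  π[v,x]((R ⋈[b=f] S)) → 3

== RESULT ==
v | x
q | p
q | q
s | s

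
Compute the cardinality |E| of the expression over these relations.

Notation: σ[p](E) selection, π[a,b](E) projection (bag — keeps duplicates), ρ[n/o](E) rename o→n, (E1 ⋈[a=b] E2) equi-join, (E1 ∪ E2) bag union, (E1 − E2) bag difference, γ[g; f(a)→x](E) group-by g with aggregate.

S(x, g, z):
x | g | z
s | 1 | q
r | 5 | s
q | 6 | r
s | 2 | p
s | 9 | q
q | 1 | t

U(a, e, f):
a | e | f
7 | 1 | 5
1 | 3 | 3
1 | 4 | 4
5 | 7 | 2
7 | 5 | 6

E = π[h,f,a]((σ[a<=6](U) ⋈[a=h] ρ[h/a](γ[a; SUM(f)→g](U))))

Row counts bottom-up:
  U → 5
  σ[a<=6](U) → 3
  U → 5
  γ[a; SUM(f)→g](U) → 3
  ρ[h/a](γ[a; SUM(f)→g](U)) → 3
  (σ[a<=6](U) ⋈[a=h] ρ[h/a](γ[a; SUM(f)→g](U))) → 3
  π[h,f,a]((σ[a<=6](U) ⋈[a=h] ρ[h/a](γ[a; SUM(f)→g](U)))) → 3

|E| = 3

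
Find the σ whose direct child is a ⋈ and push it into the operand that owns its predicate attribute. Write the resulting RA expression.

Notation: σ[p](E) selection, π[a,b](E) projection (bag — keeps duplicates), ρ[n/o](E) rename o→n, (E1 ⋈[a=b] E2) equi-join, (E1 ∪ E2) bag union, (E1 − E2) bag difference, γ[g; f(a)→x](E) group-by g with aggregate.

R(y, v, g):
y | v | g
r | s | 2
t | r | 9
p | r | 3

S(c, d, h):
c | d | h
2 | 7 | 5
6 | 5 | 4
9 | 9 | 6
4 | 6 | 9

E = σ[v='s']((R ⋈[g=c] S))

σ filters on v, owned by the left side.
E' = (σ[v='s'](R) ⋈[g=c] S)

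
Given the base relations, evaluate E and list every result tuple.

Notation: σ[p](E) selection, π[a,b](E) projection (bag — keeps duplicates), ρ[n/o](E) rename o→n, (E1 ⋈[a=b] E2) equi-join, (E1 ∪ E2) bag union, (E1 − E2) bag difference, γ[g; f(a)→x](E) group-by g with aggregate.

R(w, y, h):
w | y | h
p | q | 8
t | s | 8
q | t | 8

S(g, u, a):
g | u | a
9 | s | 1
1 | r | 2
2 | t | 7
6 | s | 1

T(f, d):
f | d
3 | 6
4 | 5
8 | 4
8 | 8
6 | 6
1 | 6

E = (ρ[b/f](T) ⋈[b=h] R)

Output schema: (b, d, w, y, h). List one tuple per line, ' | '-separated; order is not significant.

Per-node cardinality:
  T → 6
  ρ[b/f](T) → 6
  R → 3
  (ρ[b/f](T) ⋈[b=h] R) → 6

== RESULT ==
b | d | w | y | h
8 | 4 | p | q | 8
8 | 4 | q | t | 8
8 | 4 | t | s | 8
8 | 8 | p | q | 8
8 | 8 | q | t | 8
8 | 8 | t | s | 8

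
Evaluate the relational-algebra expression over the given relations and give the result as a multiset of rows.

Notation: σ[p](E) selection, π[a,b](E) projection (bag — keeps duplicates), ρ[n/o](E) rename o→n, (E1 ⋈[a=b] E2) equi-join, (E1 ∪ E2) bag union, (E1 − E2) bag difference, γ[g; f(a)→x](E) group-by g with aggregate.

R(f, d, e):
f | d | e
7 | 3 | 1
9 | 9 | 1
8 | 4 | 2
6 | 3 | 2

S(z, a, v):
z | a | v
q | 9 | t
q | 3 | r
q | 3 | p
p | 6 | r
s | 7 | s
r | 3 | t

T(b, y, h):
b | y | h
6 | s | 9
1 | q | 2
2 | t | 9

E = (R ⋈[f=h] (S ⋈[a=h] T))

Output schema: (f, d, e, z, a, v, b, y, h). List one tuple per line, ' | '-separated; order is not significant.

Subexpression sizes:
  R → 4
  S → 6
  T → 3
  (S ⋈[a=h] T) → 2
  (R ⋈[f=h] (S ⋈[a=h] T)) → 2

== RESULT ==
f | d | e | z | a | v | b | y | h
9 | 9 | 1 | q | 9 | t | 2 | t | 9
9 | 9 | 1 | q | 9 | t | 6 | s | 9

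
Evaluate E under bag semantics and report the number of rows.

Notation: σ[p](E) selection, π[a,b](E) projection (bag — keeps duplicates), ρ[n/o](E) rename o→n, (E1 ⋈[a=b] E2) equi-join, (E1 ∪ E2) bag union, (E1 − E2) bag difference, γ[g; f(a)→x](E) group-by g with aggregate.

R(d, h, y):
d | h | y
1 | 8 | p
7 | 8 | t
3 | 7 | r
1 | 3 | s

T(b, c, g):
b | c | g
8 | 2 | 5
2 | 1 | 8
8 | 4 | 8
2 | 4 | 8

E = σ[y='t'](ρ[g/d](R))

Row counts bottom-up:
  R → 4
  ρ[g/d](R) → 4
  σ[y='t'](ρ[g/d](R)) → 1

|E| = 1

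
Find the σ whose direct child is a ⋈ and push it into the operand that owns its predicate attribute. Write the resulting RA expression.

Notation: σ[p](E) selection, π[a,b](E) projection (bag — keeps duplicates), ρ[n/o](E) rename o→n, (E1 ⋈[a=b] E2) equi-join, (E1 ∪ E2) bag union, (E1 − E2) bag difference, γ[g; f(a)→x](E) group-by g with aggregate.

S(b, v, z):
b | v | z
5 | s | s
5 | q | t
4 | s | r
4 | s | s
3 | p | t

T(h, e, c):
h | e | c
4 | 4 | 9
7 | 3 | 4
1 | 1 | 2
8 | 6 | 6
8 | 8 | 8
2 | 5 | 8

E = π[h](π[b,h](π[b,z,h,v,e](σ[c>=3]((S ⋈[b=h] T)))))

σ filters on c, owned by the right side.
E' = π[h](π[b,h](π[b,z,h,v,e]((S ⋈[b=h] σ[c>=3](T)))))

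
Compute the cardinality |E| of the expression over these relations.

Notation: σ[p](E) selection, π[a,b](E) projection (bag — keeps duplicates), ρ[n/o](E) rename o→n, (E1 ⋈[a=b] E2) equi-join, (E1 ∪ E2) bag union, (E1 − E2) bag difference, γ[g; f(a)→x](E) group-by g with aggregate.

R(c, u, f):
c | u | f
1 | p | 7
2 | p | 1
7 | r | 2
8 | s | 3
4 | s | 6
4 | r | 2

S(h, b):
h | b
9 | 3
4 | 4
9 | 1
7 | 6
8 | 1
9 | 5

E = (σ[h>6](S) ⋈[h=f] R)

Stepwise |·|:
  S → 6
  σ[h>6](S) → 5
  R → 6
  (σ[h>6](S) ⋈[h=f] R) → 1

|E| = 1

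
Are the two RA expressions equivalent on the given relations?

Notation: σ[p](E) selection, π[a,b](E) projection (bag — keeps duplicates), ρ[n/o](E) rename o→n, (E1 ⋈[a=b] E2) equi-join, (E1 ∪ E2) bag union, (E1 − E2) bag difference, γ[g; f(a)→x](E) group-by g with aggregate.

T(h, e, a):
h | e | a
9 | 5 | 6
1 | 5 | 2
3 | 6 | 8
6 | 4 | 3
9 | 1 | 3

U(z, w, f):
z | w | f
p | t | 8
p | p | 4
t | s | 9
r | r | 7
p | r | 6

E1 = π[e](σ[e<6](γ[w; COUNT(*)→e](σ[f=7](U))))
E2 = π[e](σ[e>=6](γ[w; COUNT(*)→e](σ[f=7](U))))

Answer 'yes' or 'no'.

E1 stepwise |·|:
  U → 5
  σ[f=7](U) → 1
  γ[w; COUNT(*)→e](σ[f=7](U)) → 1
  σ[e<6](γ[w; COUNT(*)→e](σ[f=7](U))) → 1
  π[e](σ[e<6](γ[w; COUNT(*)→e](σ[f=7](U)))) → 1
E2 stepwise |·|:
  U → 5
  σ[f=7](U) → 1
  γ[w; COUNT(*)→e](σ[f=7](U)) → 1
  σ[e>=6](γ[w; COUNT(*)→e](σ[f=7](U))) → 0
  π[e](σ[e>=6](γ[w; COUNT(*)→e](σ[f=7](U)))) → 0

E1 result:
e
1
E2 result:
e
(0 rows)
Witness: (1,) appears 1× in E1 but 0× in E2.

no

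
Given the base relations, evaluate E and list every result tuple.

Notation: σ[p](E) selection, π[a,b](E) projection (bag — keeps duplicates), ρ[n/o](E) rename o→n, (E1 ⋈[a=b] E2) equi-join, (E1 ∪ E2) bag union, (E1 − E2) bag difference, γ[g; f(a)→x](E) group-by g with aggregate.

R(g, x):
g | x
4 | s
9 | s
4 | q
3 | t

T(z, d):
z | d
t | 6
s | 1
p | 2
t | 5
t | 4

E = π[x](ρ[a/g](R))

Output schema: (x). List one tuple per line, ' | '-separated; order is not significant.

Per-node cardinality:
  R → 4
  ρ[a/g](R) → 4
  π[x](ρ[a/g](R)) → 4

== RESULT ==
x
q
s
s
t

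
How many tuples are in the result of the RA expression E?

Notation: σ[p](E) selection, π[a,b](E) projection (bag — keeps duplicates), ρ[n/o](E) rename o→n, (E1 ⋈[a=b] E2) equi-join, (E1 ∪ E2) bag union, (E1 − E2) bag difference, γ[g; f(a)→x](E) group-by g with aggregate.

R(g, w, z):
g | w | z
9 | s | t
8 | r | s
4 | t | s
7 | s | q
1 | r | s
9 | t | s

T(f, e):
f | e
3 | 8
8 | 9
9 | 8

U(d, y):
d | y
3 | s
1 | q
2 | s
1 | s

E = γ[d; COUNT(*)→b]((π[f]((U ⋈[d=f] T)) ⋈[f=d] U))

Row counts bottom-up:
  U → 4
  T → 3
  (U ⋈[d=f] T) → 1
  π[f]((U ⋈[d=f] T)) → 1
  U → 4
  (π[f]((U ⋈[d=f] T)) ⋈[f=d] U) → 1
  γ[d; COUNT(*)→b]((π[f]((U ⋈[d=f] T)) ⋈[f=d] U)) → 1

|E| = 1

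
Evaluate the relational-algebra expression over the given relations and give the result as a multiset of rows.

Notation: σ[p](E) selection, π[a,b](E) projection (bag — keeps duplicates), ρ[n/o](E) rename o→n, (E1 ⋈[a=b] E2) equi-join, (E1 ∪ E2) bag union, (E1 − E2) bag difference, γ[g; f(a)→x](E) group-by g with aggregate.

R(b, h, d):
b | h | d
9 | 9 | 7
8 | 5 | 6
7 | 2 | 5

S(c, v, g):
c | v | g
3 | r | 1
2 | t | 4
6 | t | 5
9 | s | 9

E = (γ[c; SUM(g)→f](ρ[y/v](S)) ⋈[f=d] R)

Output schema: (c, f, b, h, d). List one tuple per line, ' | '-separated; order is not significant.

Row counts bottom-up:
  S → 4
  ρ[y/v](S) → 4
  γ[c; SUM(g)→f](ρ[y/v](S)) → 4
  R → 3
  (γ[c; SUM(g)→f](ρ[y/v](S)) ⋈[f=d] R) → 1

== RESULT ==
c | f | b | h | d
6 | 5 | 7 | 2 | 5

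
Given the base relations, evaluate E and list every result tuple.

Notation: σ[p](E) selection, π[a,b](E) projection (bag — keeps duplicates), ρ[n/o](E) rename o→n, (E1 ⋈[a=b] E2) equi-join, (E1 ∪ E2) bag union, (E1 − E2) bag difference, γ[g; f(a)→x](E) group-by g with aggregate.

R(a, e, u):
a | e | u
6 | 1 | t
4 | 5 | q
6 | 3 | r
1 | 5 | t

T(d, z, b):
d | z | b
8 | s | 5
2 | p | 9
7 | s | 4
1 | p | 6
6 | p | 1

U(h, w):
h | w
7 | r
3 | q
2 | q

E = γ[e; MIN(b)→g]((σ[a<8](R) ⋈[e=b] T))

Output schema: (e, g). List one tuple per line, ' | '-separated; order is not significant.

Subexpression sizes:
  R → 4
  σ[a<8](R) → 4
  T → 5
  (σ[a<8](R) ⋈[e=b] T) → 3
  γ[e; MIN(b)→g]((σ[a<8](R) ⋈[e=b] T)) → 2

== RESULT ==
e | g
1 | 1
5 | 5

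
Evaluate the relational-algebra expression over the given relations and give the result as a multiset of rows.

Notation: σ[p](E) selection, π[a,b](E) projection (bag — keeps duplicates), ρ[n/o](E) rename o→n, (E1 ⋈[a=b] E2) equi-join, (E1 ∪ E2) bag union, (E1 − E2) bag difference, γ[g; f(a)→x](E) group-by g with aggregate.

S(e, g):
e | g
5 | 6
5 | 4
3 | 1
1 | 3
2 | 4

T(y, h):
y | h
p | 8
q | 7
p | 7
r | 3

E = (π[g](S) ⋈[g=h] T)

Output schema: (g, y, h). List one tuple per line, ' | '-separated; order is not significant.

Row counts bottom-up:
  S → 5
  π[g](S) → 5
  T → 4
  (π[g](S) ⋈[g=h] T) → 1

== RESULT ==
g | y | h
3 | r | 3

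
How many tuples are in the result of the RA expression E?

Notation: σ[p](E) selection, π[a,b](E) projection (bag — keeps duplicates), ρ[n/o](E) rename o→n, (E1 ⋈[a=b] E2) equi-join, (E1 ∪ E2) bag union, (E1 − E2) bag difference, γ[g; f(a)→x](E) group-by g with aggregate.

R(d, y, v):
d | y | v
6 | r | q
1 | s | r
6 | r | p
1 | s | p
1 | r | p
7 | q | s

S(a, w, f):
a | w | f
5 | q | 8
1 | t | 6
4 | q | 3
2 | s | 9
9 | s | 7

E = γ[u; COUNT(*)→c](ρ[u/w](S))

Subexpression sizes:
  S → 5
  ρ[u/w](S) → 5
  γ[u; COUNT(*)→c](ρ[u/w](S)) → 3

|E| = 3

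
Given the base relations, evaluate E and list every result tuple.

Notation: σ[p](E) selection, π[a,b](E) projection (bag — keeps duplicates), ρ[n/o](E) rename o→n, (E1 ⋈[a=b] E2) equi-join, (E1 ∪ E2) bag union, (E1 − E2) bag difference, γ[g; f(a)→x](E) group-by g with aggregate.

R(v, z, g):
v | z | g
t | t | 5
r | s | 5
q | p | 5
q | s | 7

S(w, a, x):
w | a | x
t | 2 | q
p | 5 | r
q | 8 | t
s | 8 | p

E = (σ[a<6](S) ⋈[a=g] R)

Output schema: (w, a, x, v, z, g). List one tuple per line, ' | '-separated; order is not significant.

Per-node cardinality:
  S → 4
  σ[a<6](S) → 2
  R → 4
  (σ[a<6](S) ⋈[a=g] R) → 3

== RESULT ==
w | a | x | v | z | g
p | 5 | r | q | p | 5
p | 5 | r | r | s | 5
p | 5 | r | t | t | 5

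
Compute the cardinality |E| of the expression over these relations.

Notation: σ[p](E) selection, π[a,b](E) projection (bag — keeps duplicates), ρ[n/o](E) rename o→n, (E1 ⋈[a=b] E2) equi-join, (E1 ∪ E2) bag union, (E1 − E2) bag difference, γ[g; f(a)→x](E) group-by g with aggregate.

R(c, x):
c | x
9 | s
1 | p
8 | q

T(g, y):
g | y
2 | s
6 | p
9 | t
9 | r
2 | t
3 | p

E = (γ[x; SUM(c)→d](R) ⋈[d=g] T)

Stepwise |·|:
  R → 3
  γ[x; SUM(c)→d](R) → 3
  T → 6
  (γ[x; SUM(c)→d](R) ⋈[d=g] T) → 2

|E| = 2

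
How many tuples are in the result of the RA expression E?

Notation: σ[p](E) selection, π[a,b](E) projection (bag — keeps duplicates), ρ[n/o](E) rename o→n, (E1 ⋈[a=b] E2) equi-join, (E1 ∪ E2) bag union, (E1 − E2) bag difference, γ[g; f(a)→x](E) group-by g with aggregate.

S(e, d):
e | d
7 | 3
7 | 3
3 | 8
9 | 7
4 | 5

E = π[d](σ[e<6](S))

Row counts bottom-up:
  S → 5
  σ[e<6](S) → 2
  π[d](σ[e<6](S)) → 2

|E| = 2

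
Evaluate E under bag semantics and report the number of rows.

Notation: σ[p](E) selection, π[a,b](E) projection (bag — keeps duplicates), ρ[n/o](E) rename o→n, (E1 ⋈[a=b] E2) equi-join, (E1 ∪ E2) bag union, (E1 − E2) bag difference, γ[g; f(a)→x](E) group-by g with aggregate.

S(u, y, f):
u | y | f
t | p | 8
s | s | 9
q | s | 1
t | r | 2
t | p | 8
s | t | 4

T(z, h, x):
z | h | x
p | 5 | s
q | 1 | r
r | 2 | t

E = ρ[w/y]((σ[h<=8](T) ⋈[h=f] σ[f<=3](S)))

Stepwise |·|:
  T → 3
  σ[h<=8](T) → 3
  S → 6
  σ[f<=3](S) → 2
  (σ[h<=8](T) ⋈[h=f] σ[f<=3](S)) → 2
  ρ[w/y]((σ[h<=8](T) ⋈[h=f] σ[f<=3](S))) → 2

|E| = 2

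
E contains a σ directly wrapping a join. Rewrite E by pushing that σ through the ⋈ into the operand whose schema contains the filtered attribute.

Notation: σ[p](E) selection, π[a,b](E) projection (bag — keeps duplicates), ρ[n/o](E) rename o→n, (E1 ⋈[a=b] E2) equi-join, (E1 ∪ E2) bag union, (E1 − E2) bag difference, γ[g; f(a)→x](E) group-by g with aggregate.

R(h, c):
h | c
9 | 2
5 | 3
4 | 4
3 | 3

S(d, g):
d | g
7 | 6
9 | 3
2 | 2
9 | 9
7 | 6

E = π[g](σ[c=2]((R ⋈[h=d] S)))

σ filters on c, owned by the left side.
E' = π[g]((σ[c=2](R) ⋈[h=d] S))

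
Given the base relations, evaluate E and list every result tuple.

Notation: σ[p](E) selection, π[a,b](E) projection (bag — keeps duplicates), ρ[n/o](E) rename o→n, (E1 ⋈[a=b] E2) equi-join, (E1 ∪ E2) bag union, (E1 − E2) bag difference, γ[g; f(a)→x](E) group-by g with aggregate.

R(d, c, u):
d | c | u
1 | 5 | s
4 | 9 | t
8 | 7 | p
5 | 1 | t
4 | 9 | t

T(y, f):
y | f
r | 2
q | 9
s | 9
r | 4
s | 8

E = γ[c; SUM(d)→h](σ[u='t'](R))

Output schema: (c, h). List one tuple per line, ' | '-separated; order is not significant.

Subexpression sizes:
  R → 5
  σ[u='t'](R) → 3
  γ[c; SUM(d)→h](σ[u='t'](R)) → 2

== RESULT ==
c | h
1 | 5
9 | 8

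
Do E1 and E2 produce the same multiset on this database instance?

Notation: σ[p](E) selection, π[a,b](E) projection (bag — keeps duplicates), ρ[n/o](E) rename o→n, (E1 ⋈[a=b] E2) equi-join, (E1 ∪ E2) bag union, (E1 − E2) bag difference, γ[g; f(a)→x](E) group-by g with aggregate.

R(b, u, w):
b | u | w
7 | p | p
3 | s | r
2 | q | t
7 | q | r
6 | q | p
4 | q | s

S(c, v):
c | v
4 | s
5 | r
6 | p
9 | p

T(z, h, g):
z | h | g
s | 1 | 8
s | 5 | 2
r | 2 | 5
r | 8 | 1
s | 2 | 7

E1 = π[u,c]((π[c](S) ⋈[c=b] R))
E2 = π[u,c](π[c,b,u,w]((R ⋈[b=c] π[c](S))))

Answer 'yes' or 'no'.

E1 row counts bottom-up:
  S → 4
  π[c](S) → 4
  R → 6
  (π[c](S) ⋈[c=b] R) → 2
  π[u,c]((π[c](S) ⋈[c=b] R)) → 2
E2 row counts bottom-up:
  R → 6
  S → 4
  π[c](S) → 4
  (R ⋈[b=c] π[c](S)) → 2
  π[c,b,u,w]((R ⋈[b=c] π[c](S))) → 2
  π[u,c](π[c,b,u,w]((R ⋈[b=c] π[c](S)))) → 2

E1 and E2 produce the same multiset:
u | c
q | 4
q | 6

yes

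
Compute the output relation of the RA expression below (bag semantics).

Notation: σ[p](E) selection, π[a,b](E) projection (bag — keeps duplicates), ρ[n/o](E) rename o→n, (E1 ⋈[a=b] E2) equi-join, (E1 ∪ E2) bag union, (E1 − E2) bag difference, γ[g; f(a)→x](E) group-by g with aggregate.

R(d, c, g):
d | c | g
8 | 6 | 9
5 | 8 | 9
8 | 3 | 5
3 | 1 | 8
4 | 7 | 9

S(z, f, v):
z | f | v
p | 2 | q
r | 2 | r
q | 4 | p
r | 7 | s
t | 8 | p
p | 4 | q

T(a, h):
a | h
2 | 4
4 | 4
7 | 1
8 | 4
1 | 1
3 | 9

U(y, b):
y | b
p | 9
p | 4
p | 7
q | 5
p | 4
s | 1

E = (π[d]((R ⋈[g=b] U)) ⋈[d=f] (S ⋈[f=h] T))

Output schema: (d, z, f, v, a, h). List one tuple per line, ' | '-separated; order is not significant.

Subexpression sizes:
  R → 5
  U → 6
  (R ⋈[g=b] U) → 4
  π[d]((R ⋈[g=b] U)) → 4
  S → 6
  T → 6
  (S ⋈[f=h] T) → 6
  (π[d]((R ⋈[g=b] U)) ⋈[d=f] (S ⋈[f=h] T)) → 6

== RESULT ==
d | z | f | v | a | h
4 | p | 4 | q | 2 | 4
4 | p | 4 | q | 4 | 4
4 | p | 4 | q | 8 | 4
4 | q | 4 | p | 2 | 4
4 | q | 4 | p | 4 | 4
4 | q | 4 | p | 8 | 4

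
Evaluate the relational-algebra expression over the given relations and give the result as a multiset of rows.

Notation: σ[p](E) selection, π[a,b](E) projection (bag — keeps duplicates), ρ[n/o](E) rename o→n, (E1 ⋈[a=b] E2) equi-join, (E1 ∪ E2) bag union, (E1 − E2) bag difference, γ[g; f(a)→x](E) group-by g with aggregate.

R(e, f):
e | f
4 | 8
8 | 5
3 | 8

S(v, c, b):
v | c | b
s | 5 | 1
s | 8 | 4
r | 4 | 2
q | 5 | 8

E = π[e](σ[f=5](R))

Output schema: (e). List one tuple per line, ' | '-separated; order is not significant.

Subexpression sizes:
  R → 3
  σ[f=5](R) → 1
  π[e](σ[f=5](R)) → 1

== RESULT ==
e
8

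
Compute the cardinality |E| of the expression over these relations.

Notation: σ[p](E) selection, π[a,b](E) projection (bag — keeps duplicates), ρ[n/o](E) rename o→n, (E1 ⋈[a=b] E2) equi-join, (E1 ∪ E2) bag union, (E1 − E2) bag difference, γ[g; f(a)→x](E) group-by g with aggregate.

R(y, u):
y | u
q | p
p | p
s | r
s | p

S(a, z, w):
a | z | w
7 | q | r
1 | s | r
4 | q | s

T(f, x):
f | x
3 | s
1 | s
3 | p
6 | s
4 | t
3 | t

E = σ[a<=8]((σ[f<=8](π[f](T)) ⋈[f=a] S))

Stepwise |·|:
  T → 6
  π[f](T) → 6
  σ[f<=8](π[f](T)) → 6
  S → 3
  (σ[f<=8](π[f](T)) ⋈[f=a] S) → 2
  σ[a<=8]((σ[f<=8](π[f](T)) ⋈[f=a] S)) → 2

|E| = 2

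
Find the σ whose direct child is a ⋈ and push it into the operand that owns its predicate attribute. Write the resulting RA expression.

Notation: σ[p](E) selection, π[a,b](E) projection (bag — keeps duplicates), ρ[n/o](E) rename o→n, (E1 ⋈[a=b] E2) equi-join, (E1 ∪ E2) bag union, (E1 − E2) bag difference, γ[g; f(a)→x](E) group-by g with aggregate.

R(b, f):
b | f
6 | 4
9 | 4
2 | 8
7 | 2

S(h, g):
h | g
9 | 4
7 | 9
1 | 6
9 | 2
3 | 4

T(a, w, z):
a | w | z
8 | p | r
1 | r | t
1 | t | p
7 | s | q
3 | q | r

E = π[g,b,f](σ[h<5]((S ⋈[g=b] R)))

σ filters on h, owned by the left side.
E' = π[g,b,f]((σ[h<5](S) ⋈[g=b] R))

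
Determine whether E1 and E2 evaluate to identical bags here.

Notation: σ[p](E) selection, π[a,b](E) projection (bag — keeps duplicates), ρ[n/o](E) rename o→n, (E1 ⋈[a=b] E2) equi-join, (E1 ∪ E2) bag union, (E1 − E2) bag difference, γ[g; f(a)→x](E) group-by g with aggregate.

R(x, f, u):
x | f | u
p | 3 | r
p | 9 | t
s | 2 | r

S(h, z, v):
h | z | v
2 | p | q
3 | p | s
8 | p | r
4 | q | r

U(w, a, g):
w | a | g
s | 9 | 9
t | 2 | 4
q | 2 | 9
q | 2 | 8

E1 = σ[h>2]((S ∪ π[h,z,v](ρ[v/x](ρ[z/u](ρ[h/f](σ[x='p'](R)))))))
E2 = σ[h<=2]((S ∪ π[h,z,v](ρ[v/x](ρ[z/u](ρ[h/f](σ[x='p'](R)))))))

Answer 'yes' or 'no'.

E1 subexpression sizes:
  S → 4
  R → 3
  σ[x='p'](R) → 2
  ρ[h/f](σ[x='p'](R)) → 2
  ρ[z/u](ρ[h/f](σ[x='p'](R))) → 2
  ρ[v/x](ρ[z/u](ρ[h/f](σ[x='p'](R)))) → 2
  π[h,z,v](ρ[v/x](ρ[z/u](ρ[h/f](σ[x='p'](R))))) → 2
  (S ∪ π[h,z,v](ρ[v/x](ρ[z/u](ρ[h/f](σ[x='p'](R)))))) → 6
  σ[h>2]((S ∪ π[h,z,v](ρ[v/x](ρ[z/u](ρ[h/f](σ[x='p'](R))))))) → 5
E2 subexpression sizes:
  S → 4
  R → 3
  σ[x='p'](R) → 2
  ρ[h/f](σ[x='p'](R)) → 2
  ρ[z/u](ρ[h/f](σ[x='p'](R))) → 2
  ρ[v/x](ρ[z/u](ρ[h/f](σ[x='p'](R)))) → 2
  π[h,z,v](ρ[v/x](ρ[z/u](ρ[h/f](σ[x='p'](R))))) → 2
  (S ∪ π[h,z,v](ρ[v/x](ρ[z/u](ρ[h/f](σ[x='p'](R)))))) → 6
  σ[h<=2]((S ∪ π[h,z,v](ρ[v/x](ρ[z/u](ρ[h/f](σ[x='p'](R))))))) → 1

E1 result:
h | z | v
3 | p | s
3 | r | p
4 | q | r
8 | p | r
9 | t | p
E2 result:
h | z | v
2 | p | q
Witness: (3, 'r', 'p') appears 1× in E1 but 0× in E2.

no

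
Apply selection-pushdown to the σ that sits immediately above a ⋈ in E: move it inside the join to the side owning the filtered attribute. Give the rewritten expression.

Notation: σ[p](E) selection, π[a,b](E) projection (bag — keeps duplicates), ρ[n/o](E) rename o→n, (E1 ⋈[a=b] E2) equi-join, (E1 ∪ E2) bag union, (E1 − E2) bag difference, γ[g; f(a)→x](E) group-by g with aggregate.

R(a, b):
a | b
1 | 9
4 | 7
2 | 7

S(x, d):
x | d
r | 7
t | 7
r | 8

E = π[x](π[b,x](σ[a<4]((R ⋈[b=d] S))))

σ filters on a, owned by the left side.
E' = π[x](π[b,x]((σ[a<4](R) ⋈[b=d] S)))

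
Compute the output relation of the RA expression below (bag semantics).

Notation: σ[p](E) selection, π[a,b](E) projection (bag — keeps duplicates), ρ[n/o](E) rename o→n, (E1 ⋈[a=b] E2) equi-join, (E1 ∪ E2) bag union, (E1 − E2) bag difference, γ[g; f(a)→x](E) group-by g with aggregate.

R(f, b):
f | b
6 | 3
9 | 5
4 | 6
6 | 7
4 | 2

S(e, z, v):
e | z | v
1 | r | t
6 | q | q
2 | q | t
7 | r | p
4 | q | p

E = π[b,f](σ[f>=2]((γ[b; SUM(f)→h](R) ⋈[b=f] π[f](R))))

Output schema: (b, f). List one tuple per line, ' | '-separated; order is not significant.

Stepwise |·|:
  R → 5
  γ[b; SUM(f)→h](R) → 5
  R → 5
  π[f](R) → 5
  (γ[b; SUM(f)→h](R) ⋈[b=f] π[f](R)) → 2
  σ[f>=2]((γ[b; SUM(f)→h](R) ⋈[b=f] π[f](R))) → 2
  π[b,f](σ[f>=2]((γ[b; SUM(f)→h](R) ⋈[b=f] π[f](R)))) → 2

== RESULT ==
b | f
6 | 6
6 | 6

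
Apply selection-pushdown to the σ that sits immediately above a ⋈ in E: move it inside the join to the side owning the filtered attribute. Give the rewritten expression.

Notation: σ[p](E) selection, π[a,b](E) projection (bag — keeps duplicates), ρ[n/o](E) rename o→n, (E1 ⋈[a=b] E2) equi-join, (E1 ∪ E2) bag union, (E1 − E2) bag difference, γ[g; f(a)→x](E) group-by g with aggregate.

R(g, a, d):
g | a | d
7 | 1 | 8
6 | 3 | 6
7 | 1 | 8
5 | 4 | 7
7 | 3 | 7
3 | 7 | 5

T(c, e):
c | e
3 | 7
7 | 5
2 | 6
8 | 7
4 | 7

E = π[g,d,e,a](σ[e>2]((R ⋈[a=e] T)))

σ filters on e, owned by the right side.
E' = π[g,d,e,a]((R ⋈[a=e] σ[e>2](T)))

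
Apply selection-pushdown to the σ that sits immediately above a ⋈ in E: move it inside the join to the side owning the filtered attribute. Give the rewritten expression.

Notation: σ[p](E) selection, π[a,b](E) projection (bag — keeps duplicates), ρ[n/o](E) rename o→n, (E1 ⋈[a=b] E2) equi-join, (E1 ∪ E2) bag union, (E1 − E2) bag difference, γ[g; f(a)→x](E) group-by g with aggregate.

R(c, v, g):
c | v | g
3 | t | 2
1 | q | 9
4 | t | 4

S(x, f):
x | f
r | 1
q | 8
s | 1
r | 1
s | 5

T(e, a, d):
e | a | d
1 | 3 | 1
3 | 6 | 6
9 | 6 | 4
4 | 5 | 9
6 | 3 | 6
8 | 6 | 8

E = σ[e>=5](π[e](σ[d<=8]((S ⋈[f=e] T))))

σ filters on d, owned by the right side.
E' = σ[e>=5](π[e]((S ⋈[f=e] σ[d<=8](T))))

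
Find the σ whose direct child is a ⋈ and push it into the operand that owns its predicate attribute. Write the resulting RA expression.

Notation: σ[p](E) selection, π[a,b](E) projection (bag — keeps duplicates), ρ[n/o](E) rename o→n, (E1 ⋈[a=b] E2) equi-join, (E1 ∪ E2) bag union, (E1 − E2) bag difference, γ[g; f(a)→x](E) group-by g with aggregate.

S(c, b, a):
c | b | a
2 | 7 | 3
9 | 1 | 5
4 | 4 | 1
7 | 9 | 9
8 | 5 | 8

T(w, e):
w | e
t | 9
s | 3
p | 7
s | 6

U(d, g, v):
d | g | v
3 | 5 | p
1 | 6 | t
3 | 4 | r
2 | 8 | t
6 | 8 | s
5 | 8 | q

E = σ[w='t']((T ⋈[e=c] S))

σ filters on w, owned by the left side.
E' = (σ[w='t'](T) ⋈[e=c] S)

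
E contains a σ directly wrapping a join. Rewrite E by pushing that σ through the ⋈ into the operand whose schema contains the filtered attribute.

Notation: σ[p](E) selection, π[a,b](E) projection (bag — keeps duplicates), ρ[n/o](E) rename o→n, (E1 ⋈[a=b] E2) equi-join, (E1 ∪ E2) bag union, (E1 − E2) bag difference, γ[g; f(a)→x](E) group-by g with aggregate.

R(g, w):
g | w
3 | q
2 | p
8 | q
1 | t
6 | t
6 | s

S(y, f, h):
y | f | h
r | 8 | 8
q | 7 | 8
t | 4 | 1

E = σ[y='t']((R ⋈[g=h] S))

σ filters on y, owned by the right side.
E' = (R ⋈[g=h] σ[y='t'](S))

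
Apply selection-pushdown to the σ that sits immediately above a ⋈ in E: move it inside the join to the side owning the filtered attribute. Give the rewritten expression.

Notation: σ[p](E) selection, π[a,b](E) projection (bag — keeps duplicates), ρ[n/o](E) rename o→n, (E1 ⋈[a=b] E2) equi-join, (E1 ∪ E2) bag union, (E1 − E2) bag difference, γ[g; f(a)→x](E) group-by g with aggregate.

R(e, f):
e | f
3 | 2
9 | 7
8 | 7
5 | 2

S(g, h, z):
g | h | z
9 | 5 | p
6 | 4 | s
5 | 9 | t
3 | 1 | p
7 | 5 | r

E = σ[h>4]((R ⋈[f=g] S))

σ filters on h, owned by the right side.
E' = (R ⋈[f=g] σ[h>4](S))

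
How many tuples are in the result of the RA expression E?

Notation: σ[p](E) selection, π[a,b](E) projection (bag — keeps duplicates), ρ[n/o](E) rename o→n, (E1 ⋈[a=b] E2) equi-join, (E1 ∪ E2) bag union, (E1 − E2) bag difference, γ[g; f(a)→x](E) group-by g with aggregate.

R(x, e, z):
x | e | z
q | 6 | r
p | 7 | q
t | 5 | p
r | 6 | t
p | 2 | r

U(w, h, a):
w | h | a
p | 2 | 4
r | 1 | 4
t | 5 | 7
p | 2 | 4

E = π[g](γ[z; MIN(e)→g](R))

Stepwise |·|:
  R → 5
  γ[z; MIN(e)→g](R) → 4
  π[g](γ[z; MIN(e)→g](R)) → 4

|E| = 4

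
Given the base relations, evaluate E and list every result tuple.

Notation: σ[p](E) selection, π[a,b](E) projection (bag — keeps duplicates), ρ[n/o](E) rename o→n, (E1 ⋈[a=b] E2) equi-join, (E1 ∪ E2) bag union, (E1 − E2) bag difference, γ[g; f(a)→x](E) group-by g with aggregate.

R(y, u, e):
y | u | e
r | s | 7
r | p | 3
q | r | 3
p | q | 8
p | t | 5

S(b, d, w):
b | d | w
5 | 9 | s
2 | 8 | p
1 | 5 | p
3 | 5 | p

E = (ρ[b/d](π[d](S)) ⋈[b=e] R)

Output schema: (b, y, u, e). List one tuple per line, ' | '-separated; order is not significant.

Row counts bottom-up:
  S → 4
  π[d](S) → 4
  ρ[b/d](π[d](S)) → 4
  R → 5
  (ρ[b/d](π[d](S)) ⋈[b=e] R) → 3

== RESULT ==
b | y | u | e
5 | p | t | 5
5 | p | t | 5
8 | p | q | 8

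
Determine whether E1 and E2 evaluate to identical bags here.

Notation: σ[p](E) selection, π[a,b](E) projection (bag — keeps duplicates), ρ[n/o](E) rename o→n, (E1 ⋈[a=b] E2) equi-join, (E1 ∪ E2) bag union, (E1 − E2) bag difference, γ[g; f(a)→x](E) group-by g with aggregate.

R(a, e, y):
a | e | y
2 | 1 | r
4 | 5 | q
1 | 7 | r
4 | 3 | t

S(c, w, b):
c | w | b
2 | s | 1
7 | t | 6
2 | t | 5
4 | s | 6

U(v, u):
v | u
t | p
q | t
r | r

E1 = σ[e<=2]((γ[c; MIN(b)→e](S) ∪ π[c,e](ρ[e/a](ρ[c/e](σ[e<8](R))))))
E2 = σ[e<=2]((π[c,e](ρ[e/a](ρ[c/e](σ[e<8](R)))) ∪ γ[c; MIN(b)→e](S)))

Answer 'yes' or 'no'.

E1 row counts bottom-up:
  S → 4
  γ[c; MIN(b)→e](S) → 3
  R → 4
  σ[e<8](R) → 4
  ρ[c/e](σ[e<8](R)) → 4
  ρ[e/a](ρ[c/e](σ[e<8](R))) → 4
  π[c,e](ρ[e/a](ρ[c/e](σ[e<8](R)))) → 4
  (γ[c; MIN(b)→e](S) ∪ π[c,e](ρ[e/a](ρ[c/e](σ[e<8](R))))) → 7
  σ[e<=2]((γ[c; MIN(b)→e](S) ∪ π[c,e](ρ[e/a](ρ[c/e](σ[e<8](R)))))) → 3
E2 row counts bottom-up:
  R → 4
  σ[e<8](R) → 4
  ρ[c/e](σ[e<8](R)) → 4
  ρ[e/a](ρ[c/e](σ[e<8](R))) → 4
  π[c,e](ρ[e/a](ρ[c/e](σ[e<8](R)))) → 4
  S → 4
  γ[c; MIN(b)→e](S) → 3
  (π[c,e](ρ[e/a](ρ[c/e](σ[e<8](R)))) ∪ γ[c; MIN(b)→e](S)) → 7
  σ[e<=2]((π[c,e](ρ[e/a](ρ[c/e](σ[e<8](R)))) ∪ γ[c; MIN(b)→e](S))) → 3

E1 and E2 produce the same multiset:
c | e
1 | 2
2 | 1
7 | 1

yes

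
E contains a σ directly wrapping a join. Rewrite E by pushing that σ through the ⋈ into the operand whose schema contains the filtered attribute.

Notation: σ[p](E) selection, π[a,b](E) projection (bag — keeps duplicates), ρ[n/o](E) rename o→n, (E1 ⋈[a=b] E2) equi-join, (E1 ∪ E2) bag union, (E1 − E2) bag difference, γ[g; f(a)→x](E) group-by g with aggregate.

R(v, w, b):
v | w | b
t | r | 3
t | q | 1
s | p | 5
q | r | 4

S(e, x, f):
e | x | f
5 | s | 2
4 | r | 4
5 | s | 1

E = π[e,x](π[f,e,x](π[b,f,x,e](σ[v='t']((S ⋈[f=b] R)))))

σ filters on v, owned by the right side.
E' = π[e,x](π[f,e,x](π[b,f,x,e]((S ⋈[f=b] σ[v='t'](R)))))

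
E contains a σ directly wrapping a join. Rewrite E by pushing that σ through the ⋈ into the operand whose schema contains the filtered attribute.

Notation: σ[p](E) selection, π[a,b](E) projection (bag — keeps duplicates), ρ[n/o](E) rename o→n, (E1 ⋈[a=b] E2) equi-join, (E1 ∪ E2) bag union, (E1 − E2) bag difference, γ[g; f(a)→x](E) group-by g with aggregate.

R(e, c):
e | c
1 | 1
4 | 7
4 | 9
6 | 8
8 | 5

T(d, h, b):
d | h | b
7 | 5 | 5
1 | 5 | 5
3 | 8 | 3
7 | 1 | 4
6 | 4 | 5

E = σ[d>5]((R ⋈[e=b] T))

σ filters on d, owned by the right side.
E' = (R ⋈[e=b] σ[d>5](T))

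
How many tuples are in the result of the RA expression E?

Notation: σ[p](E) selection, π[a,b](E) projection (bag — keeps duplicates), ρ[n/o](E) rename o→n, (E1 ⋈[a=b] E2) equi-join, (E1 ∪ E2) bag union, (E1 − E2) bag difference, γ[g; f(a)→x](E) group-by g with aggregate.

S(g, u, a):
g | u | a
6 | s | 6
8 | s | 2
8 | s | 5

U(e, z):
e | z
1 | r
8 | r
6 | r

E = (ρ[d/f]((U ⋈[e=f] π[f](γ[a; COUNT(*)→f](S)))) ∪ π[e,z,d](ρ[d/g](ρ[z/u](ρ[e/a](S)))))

Stepwise |·|:
  U → 3
  S → 3
  γ[a; COUNT(*)→f](S) → 3
  π[f](γ[a; COUNT(*)→f](S)) → 3
  (U ⋈[e=f] π[f](γ[a; COUNT(*)→f](S))) → 3
  ρ[d/f]((U ⋈[e=f] π[f](γ[a; COUNT(*)→f](S)))) → 3
  S → 3
  ρ[e/a](S) → 3
  ρ[z/u](ρ[e/a](S)) → 3
  ρ[d/g](ρ[z/u](ρ[e/a](S))) → 3
  π[e,z,d](ρ[d/g](ρ[z/u](ρ[e/a](S)))) → 3
  (ρ[d/f]((U ⋈[e=f] π[f](γ[a; COUNT(*)→f](S)))) ∪ π[e,z,d](ρ[d/g](ρ[z/u](ρ[e/a](S))))) → 6

|E| = 6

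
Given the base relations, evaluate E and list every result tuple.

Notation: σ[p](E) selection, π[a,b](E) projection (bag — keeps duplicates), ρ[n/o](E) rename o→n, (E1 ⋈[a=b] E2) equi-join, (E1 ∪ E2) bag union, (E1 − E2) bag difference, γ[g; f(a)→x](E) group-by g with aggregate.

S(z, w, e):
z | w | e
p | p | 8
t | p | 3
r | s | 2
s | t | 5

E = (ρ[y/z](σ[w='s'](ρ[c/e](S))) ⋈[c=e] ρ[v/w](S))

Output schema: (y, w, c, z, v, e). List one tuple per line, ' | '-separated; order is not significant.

Subexpression sizes:
  S → 4
  ρ[c/e](S) → 4
  σ[w='s'](ρ[c/e](S)) → 1
  ρ[y/z](σ[w='s'](ρ[c/e](S))) → 1
  S → 4
  ρ[v/w](S) → 4
  (ρ[y/z](σ[w='s'](ρ[c/e](S))) ⋈[c=e] ρ[v/w](S)) → 1

== RESULT ==
y | w | c | z | v | e
r | s | 2 | r | s | 2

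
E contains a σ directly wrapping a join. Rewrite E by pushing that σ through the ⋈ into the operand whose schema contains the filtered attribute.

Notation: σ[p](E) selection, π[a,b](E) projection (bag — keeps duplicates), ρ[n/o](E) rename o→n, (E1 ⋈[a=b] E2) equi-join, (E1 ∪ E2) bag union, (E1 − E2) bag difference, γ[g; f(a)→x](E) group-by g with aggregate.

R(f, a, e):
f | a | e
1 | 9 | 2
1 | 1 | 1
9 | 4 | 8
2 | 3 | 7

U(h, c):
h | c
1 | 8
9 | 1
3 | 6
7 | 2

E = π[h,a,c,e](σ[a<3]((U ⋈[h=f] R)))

σ filters on a, owned by the right side.
E' = π[h,a,c,e]((U ⋈[h=f] σ[a<3](R)))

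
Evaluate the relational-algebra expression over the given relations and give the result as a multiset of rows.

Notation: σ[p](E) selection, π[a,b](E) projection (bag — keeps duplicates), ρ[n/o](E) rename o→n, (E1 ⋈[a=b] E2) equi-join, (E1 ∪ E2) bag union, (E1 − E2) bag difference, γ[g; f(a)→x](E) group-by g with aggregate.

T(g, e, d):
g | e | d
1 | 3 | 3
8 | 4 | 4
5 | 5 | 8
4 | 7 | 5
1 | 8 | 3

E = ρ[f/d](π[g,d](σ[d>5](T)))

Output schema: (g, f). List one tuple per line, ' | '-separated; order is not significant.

Row counts bottom-up:
  T → 5
  σ[d>5](T) → 1
  π[g,d](σ[d>5](T)) → 1
  ρ[f/d](π[g,d](σ[d>5](T))) → 1

== RESULT ==
g | f
5 | 8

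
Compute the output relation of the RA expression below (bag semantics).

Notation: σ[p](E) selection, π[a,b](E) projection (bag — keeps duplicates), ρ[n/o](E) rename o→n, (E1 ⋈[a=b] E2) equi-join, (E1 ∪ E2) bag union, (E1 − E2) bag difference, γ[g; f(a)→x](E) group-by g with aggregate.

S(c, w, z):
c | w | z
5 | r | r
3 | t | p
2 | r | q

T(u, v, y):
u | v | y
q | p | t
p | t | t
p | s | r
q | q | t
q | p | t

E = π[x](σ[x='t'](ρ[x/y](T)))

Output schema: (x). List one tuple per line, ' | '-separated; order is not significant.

Row counts bottom-up:
  T → 5
  ρ[x/y](T) → 5
  σ[x='t'](ρ[x/y](T)) → 4
  π[x](σ[x='t'](ρ[x/y](T))) → 4

== RESULT ==
x
t
t
t
t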